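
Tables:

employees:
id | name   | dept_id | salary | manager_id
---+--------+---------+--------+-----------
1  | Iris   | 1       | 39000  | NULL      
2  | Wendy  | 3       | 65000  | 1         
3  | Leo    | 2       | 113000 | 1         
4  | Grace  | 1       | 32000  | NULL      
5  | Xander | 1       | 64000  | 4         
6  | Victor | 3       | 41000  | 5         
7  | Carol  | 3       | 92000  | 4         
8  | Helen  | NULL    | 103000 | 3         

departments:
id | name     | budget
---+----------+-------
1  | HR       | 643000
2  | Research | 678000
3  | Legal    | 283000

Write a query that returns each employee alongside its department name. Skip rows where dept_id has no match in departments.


INNER JOIN keeps only employees rows whose dept_id matches an id in departments. Walk through each employee:
  - employee 1 (Iris): dept_id=1 -> matches HR
  - employee 2 (Wendy): dept_id=3 -> matches Legal
  - employee 3 (Leo): dept_id=2 -> matches Research
  - employee 4 (Grace): dept_id=1 -> matches HR
  - employee 5 (Xander): dept_id=1 -> matches HR
  - employee 6 (Victor): dept_id=3 -> matches Legal
  - employee 7 (Carol): dept_id=3 -> matches Legal
  - employee 8 (Helen): dept_id=NULL, no match -> dropped
So 1 of 8 rows is dropped.

SQL:
SELECT a.name, b.name AS department
FROM employees a
INNER JOIN departments b ON a.dept_id = b.id

Result:
name   | department
-------+-----------
Iris   | HR        
Wendy  | Legal     
Leo    | Research  
Grace  | HR        
Xander | HR        
Victor | Legal     
Carol  | Legal     


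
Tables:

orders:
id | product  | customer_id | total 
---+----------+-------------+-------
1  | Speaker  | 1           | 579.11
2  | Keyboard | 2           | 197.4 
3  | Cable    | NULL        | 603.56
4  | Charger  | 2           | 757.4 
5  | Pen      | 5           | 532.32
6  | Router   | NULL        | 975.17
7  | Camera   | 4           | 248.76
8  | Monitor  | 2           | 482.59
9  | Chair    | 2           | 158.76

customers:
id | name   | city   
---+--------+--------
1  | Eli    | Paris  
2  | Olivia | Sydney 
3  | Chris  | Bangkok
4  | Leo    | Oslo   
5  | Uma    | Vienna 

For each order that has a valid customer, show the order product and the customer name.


INNER JOIN keeps only orders rows whose customer_id matches an id in customers. Walk through each order:
  - order 1 (Speaker): customer_id=1 -> matches Eli
  - order 2 (Keyboard): customer_id=2 -> matches Olivia
  - order 3 (Cable): customer_id=NULL, no match -> dropped
  - order 4 (Charger): customer_id=2 -> matches Olivia
  - order 5 (Pen): customer_id=5 -> matches Uma
  - order 6 (Router): customer_id=NULL, no match -> dropped
  - order 7 (Camera): customer_id=4 -> matches Leo
  - order 8 (Monitor): customer_id=2 -> matches Olivia
  - order 9 (Chair): customer_id=2 -> matches Olivia
So 2 of 9 rows are dropped.

SQL:
SELECT a.product, b.name AS customer
FROM orders a
INNER JOIN customers b ON a.customer_id = b.id

Result:
product  | customer
---------+---------
Speaker  | Eli     
Keyboard | Olivia  
Charger  | Olivia  
Pen      | Uma     
Camera   | Leo     
Monitor  | Olivia  
Chair    | Olivia  


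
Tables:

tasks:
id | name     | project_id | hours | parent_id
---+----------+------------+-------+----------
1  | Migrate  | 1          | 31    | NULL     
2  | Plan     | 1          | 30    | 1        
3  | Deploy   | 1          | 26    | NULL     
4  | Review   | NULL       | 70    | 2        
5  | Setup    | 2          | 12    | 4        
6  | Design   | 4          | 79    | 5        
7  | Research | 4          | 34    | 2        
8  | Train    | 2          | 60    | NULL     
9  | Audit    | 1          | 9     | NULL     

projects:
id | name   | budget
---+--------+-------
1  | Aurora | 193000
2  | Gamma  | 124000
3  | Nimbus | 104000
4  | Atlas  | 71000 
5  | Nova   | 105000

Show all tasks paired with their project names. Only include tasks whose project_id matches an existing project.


INNER JOIN keeps only tasks rows whose project_id matches an id in projects. Walk through each task:
  - task 1 (Migrate): project_id=1 -> matches Aurora
  - task 2 (Plan): project_id=1 -> matches Aurora
  - task 3 (Deploy): project_id=1 -> matches Aurora
  - task 4 (Review): project_id=NULL, no match -> dropped
  - task 5 (Setup): project_id=2 -> matches Gamma
  - task 6 (Design): project_id=4 -> matches Atlas
  - task 7 (Research): project_id=4 -> matches Atlas
  - task 8 (Train): project_id=2 -> matches Gamma
  - task 9 (Audit): project_id=1 -> matches Aurora
So 1 of 9 rows is dropped.

SQL:
SELECT a.name, b.name AS project
FROM tasks a
INNER JOIN projects b ON a.project_id = b.id

Result:
name     | project
---------+--------
Migrate  | Aurora 
Plan     | Aurora 
Deploy   | Aurora 
Setup    | Gamma  
Design   | Atlas  
Research | Atlas  
Train    | Gamma  
Audit    | Aurora 


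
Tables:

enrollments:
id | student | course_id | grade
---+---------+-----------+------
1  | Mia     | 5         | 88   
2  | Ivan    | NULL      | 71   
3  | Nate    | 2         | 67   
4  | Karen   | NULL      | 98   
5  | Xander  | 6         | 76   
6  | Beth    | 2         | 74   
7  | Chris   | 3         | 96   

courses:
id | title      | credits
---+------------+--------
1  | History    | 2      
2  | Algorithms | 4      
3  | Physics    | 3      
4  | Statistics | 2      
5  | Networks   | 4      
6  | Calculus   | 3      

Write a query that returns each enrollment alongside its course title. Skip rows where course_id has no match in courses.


INNER JOIN keeps only enrollments rows whose course_id matches an id in courses. Walk through each enrollment:
  - enrollment 1 (Mia): course_id=5 -> matches Networks
  - enrollment 2 (Ivan): course_id=NULL, no match -> dropped
  - enrollment 3 (Nate): course_id=2 -> matches Algorithms
  - enrollment 4 (Karen): course_id=NULL, no match -> dropped
  - enrollment 5 (Xander): course_id=6 -> matches Calculus
  - enrollment 6 (Beth): course_id=2 -> matches Algorithms
  - enrollment 7 (Chris): course_id=3 -> matches Physics
So 2 of 7 rows are dropped.

SQL:
SELECT a.student, b.title AS course
FROM enrollments a
INNER JOIN courses b ON a.course_id = b.id

Result:
student | course    
--------+-----------
Mia     | Networks  
Nate    | Algorithms
Xander  | Calculus  
Beth    | Algorithms
Chris   | Physics   


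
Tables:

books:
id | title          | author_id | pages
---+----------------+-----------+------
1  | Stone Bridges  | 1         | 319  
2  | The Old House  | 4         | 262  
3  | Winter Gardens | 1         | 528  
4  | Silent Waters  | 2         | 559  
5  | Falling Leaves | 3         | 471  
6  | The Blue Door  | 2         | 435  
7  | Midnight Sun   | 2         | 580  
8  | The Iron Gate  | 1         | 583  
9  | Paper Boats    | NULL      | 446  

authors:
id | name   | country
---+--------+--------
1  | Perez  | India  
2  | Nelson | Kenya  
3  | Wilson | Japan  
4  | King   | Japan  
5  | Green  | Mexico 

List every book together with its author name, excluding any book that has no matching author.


INNER JOIN keeps only books rows whose author_id matches an id in authors. Walk through each book:
  - book 1 (Stone Bridges): author_id=1 -> matches Perez
  - book 2 (The Old House): author_id=4 -> matches King
  - book 3 (Winter Gardens): author_id=1 -> matches Perez
  - book 4 (Silent Waters): author_id=2 -> matches Nelson
  - book 5 (Falling Leaves): author_id=3 -> matches Wilson
  - book 6 (The Blue Door): author_id=2 -> matches Nelson
  - book 7 (Midnight Sun): author_id=2 -> matches Nelson
  - book 8 (The Iron Gate): author_id=1 -> matches Perez
  - book 9 (Paper Boats): author_id=NULL, no match -> dropped
So 1 of 9 rows is dropped.

SQL:
SELECT a.title, b.name AS author
FROM books a
INNER JOIN authors b ON a.author_id = b.id

Result:
title          | author
---------------+-------
Stone Bridges  | Perez 
The Old House  | King  
Winter Gardens | Perez 
Silent Waters  | Nelson
Falling Leaves | Wilson
The Blue Door  | Nelson
Midnight Sun   | Nelson
The Iron Gate  | Perez 


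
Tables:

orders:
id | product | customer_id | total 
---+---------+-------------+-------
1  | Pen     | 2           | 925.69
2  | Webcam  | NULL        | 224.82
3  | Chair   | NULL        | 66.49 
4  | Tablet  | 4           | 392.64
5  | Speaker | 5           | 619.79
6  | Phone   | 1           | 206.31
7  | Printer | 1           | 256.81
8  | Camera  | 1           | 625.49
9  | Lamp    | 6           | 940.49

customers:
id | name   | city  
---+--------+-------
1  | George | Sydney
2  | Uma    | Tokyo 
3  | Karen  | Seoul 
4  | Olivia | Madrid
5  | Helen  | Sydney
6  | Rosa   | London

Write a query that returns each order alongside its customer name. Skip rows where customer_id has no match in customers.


INNER JOIN keeps only orders rows whose customer_id matches an id in customers. Walk through each order:
  - order 1 (Pen): customer_id=2 -> matches Uma
  - order 2 (Webcam): customer_id=NULL, no match -> dropped
  - order 3 (Chair): customer_id=NULL, no match -> dropped
  - order 4 (Tablet): customer_id=4 -> matches Olivia
  - order 5 (Speaker): customer_id=5 -> matches Helen
  - order 6 (Phone): customer_id=1 -> matches George
  - order 7 (Printer): customer_id=1 -> matches George
  - order 8 (Camera): customer_id=1 -> matches George
  - order 9 (Lamp): customer_id=6 -> matches Rosa
So 2 of 9 rows are dropped.

SQL:
SELECT a.product, b.name AS customer
FROM orders a
INNER JOIN customers b ON a.customer_id = b.id

Result:
product | customer
--------+---------
Pen     | Uma     
Tablet  | Olivia  
Speaker | Helen   
Phone   | George  
Printer | George  
Camera  | George  
Lamp    | Rosa    


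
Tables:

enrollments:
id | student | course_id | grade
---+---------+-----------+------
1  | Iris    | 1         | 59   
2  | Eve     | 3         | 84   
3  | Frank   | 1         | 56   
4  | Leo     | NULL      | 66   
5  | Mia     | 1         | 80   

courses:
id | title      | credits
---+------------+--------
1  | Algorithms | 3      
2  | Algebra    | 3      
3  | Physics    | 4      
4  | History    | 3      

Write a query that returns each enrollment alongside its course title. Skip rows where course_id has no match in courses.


INNER JOIN keeps only enrollments rows whose course_id matches an id in courses. Walk through each enrollment:
  - enrollment 1 (Iris): course_id=1 -> matches Algorithms
  - enrollment 2 (Eve): course_id=3 -> matches Physics
  - enrollment 3 (Frank): course_id=1 -> matches Algorithms
  - enrollment 4 (Leo): course_id=NULL, no match -> dropped
  - enrollment 5 (Mia): course_id=1 -> matches Algorithms
So 1 of 5 rows is dropped.

SQL:
SELECT a.student, b.title AS course
FROM enrollments a
INNER JOIN courses b ON a.course_id = b.id

Result:
student | course    
--------+-----------
Iris    | Algorithms
Eve     | Physics   
Frank   | Algorithms
Mia     | Algorithms


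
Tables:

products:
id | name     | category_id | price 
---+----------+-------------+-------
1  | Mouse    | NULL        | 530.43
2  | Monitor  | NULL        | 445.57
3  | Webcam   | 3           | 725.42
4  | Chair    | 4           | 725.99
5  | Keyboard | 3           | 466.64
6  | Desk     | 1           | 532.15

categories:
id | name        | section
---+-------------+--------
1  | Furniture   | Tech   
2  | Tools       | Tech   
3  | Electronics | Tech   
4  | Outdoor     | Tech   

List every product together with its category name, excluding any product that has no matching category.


INNER JOIN keeps only products rows whose category_id matches an id in categories. Walk through each product:
  - product 1 (Mouse): category_id=NULL, no match -> dropped
  - product 2 (Monitor): category_id=NULL, no match -> dropped
  - product 3 (Webcam): category_id=3 -> matches Electronics
  - product 4 (Chair): category_id=4 -> matches Outdoor
  - product 5 (Keyboard): category_id=3 -> matches Electronics
  - product 6 (Desk): category_id=1 -> matches Furniture
So 2 of 6 rows are dropped.

SQL:
SELECT a.name, b.name AS category
FROM products a
INNER JOIN categories b ON a.category_id = b.id

Result:
name     | category   
---------+------------
Webcam   | Electronics
Chair    | Outdoor    
Keyboard | Electronics
Desk     | Furniture  


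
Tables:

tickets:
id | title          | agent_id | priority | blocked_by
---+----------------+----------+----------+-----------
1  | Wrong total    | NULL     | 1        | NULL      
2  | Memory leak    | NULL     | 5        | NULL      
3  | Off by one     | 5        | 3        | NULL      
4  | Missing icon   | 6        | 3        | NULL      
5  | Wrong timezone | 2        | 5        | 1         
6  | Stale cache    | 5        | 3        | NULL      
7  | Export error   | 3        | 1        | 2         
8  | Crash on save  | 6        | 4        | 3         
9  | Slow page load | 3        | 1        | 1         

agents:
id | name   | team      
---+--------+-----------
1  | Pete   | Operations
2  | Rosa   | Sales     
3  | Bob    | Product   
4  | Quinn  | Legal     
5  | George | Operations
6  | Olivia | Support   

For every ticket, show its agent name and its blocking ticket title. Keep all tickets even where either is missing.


Two LEFT JOINs from the same base table tickets: one to agents via agent_id, one to tickets itself via blocked_by. Both are LEFT so every ticket is preserved.
Match against agents:
  - ticket 1 (Wrong total): agent_id=NULL, no match -> kept with NULL
  - ticket 2 (Memory leak): agent_id=NULL, no match -> kept with NULL
  - ticket 3 (Off by one): agent_id=5 -> matches George
  - ticket 4 (Missing icon): agent_id=6 -> matches Olivia
  - ticket 5 (Wrong timezone): agent_id=2 -> matches Rosa
  - ticket 6 (Stale cache): agent_id=5 -> matches George
  - ticket 7 (Export error): agent_id=3 -> matches Bob
  - ticket 8 (Crash on save): agent_id=6 -> matches Olivia
  - ticket 9 (Slow page load): agent_id=3 -> matches Bob
Match against tickets (self):
  - ticket 1 (Wrong total): blocked_by=NULL -> NULL
  - ticket 2 (Memory leak): blocked_by=NULL -> NULL
  - ticket 3 (Off by one): blocked_by=NULL -> NULL
  - ticket 4 (Missing icon): blocked_by=NULL -> NULL
  - ticket 5 (Wrong timezone): blocked_by=1 -> Wrong total
  - ticket 6 (Stale cache): blocked_by=NULL -> NULL
  - ticket 7 (Export error): blocked_by=2 -> Memory leak
  - ticket 8 (Crash on save): blocked_by=3 -> Off by one
  - ticket 9 (Slow page load): blocked_by=1 -> Wrong total

SQL:
SELECT a.title, b.name AS agent, c.title AS blocked_by
FROM tickets a
LEFT JOIN agents b ON a.agent_id = b.id
LEFT JOIN tickets c ON a.blocked_by = c.id

Result:
title          | agent  | blocked_by 
---------------+--------+------------
Wrong total    | NULL   | NULL       
Memory leak    | NULL   | NULL       
Off by one     | George | NULL       
Missing icon   | Olivia | NULL       
Wrong timezone | Rosa   | Wrong total
Stale cache    | George | NULL       
Export error   | Bob    | Memory leak
Crash on save  | Olivia | Off by one 
Slow page load | Bob    | Wrong total


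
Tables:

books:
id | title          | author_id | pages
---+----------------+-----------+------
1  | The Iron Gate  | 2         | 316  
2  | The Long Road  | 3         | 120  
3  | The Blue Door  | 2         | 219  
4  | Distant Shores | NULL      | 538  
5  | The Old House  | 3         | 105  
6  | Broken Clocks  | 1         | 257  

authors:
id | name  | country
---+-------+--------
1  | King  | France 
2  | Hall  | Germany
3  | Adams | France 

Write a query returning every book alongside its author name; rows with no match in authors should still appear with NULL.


LEFT JOIN keeps every row from books (the left table); where author_id has no match in authors, the author columns become NULL. Walk through each book:
  - book 1 (The Iron Gate): author_id=2 -> matches Hall
  - book 2 (The Long Road): author_id=3 -> matches Adams
  - book 3 (The Blue Door): author_id=2 -> matches Hall
  - book 4 (Distant Shores): author_id=NULL, no match -> kept with NULL
  - book 5 (The Old House): author_id=3 -> matches Adams
  - book 6 (Broken Clocks): author_id=1 -> matches King
All 6 rows appear; 1 has NULL author.

SQL:
SELECT a.title, b.name AS author
FROM books a
LEFT JOIN authors b ON a.author_id = b.id

Result:
title          | author
---------------+-------
The Iron Gate  | Hall  
The Long Road  | Adams 
The Blue Door  | Hall  
Distant Shores | NULL  
The Old House  | Adams 
Broken Clocks  | King  


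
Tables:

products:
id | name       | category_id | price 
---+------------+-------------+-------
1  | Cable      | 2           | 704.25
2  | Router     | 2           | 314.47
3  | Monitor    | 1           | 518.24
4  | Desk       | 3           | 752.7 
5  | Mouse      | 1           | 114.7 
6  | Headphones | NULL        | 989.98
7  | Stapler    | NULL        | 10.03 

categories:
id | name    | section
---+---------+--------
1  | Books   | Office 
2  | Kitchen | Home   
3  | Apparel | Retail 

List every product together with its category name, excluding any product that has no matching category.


INNER JOIN keeps only products rows whose category_id matches an id in categories. Walk through each product:
  - product 1 (Cable): category_id=2 -> matches Kitchen
  - product 2 (Router): category_id=2 -> matches Kitchen
  - product 3 (Monitor): category_id=1 -> matches Books
  - product 4 (Desk): category_id=3 -> matches Apparel
  - product 5 (Mouse): category_id=1 -> matches Books
  - product 6 (Headphones): category_id=NULL, no match -> dropped
  - product 7 (Stapler): category_id=NULL, no match -> dropped
So 2 of 7 rows are dropped.

SQL:
SELECT a.name, b.name AS category
FROM products a
INNER JOIN categories b ON a.category_id = b.id

Result:
name    | category
--------+---------
Cable   | Kitchen 
Router  | Kitchen 
Monitor | Books   
Desk    | Apparel 
Mouse   | Books   


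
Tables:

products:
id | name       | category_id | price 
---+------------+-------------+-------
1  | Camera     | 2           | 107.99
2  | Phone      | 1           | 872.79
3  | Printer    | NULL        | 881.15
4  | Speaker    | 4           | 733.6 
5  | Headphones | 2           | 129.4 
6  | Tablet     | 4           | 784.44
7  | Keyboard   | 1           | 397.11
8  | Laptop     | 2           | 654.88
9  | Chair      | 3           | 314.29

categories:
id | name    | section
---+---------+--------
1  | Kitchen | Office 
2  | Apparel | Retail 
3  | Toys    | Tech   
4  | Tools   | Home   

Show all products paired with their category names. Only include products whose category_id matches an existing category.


INNER JOIN keeps only products rows whose category_id matches an id in categories. Walk through each product:
  - product 1 (Camera): category_id=2 -> matches Apparel
  - product 2 (Phone): category_id=1 -> matches Kitchen
  - product 3 (Printer): category_id=NULL, no match -> dropped
  - product 4 (Speaker): category_id=4 -> matches Tools
  - product 5 (Headphones): category_id=2 -> matches Apparel
  - product 6 (Tablet): category_id=4 -> matches Tools
  - product 7 (Keyboard): category_id=1 -> matches Kitchen
  - product 8 (Laptop): category_id=2 -> matches Apparel
  - product 9 (Chair): category_id=3 -> matches Toys
So 1 of 9 rows is dropped.

SQL:
SELECT a.name, b.name AS category
FROM products a
INNER JOIN categories b ON a.category_id = b.id

Result:
name       | category
-----------+---------
Camera     | Apparel 
Phone      | Kitchen 
Speaker    | Tools   
Headphones | Apparel 
Tablet     | Tools   
Keyboard   | Kitchen 
Laptop     | Apparel 
Chair      | Toys    


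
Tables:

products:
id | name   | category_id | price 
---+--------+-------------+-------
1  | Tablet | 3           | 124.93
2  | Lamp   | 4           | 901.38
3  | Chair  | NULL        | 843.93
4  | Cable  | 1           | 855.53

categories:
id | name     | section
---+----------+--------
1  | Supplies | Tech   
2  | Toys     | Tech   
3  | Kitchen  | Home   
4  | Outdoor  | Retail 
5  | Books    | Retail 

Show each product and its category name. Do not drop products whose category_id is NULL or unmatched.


LEFT JOIN keeps every row from products (the left table); where category_id has no match in categories, the category columns become NULL. Walk through each product:
  - product 1 (Tablet): category_id=3 -> matches Kitchen
  - product 2 (Lamp): category_id=4 -> matches Outdoor
  - product 3 (Chair): category_id=NULL, no match -> kept with NULL
  - product 4 (Cable): category_id=1 -> matches Supplies
All 4 rows appear; 1 has NULL category.

SQL:
SELECT a.name, b.name AS category
FROM products a
LEFT JOIN categories b ON a.category_id = b.id

Result:
name   | category
-------+---------
Tablet | Kitchen 
Lamp   | Outdoor 
Chair  | NULL    
Cable  | Supplies


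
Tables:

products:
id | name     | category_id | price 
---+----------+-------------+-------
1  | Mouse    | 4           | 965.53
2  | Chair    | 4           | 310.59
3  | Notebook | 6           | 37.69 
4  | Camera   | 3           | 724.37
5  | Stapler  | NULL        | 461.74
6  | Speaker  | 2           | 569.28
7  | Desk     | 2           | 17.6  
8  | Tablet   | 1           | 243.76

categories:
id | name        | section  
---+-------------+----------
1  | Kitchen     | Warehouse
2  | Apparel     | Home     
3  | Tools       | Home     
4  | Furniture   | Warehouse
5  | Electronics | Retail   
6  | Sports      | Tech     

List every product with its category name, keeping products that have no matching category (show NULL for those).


LEFT JOIN keeps every row from products (the left table); where category_id has no match in categories, the category columns become NULL. Walk through each product:
  - product 1 (Mouse): category_id=4 -> matches Furniture
  - product 2 (Chair): category_id=4 -> matches Furniture
  - product 3 (Notebook): category_id=6 -> matches Sports
  - product 4 (Camera): category_id=3 -> matches Tools
  - product 5 (Stapler): category_id=NULL, no match -> kept with NULL
  - product 6 (Speaker): category_id=2 -> matches Apparel
  - product 7 (Desk): category_id=2 -> matches Apparel
  - product 8 (Tablet): category_id=1 -> matches Kitchen
All 8 rows appear; 1 has NULL category.

SQL:
SELECT a.name, b.name AS category
FROM products a
LEFT JOIN categories b ON a.category_id = b.id

Result:
name     | category 
---------+----------
Mouse    | Furniture
Chair    | Furniture
Notebook | Sports   
Camera   | Tools    
Stapler  | NULL     
Speaker  | Apparel  
Desk     | Apparel  
Tablet   | Kitchen  


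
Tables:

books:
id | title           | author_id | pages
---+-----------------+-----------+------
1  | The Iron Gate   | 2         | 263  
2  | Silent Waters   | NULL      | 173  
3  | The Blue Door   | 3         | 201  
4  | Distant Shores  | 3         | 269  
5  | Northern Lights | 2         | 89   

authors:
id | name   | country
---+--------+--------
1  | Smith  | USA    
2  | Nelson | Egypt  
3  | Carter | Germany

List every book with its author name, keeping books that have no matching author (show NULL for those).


LEFT JOIN keeps every row from books (the left table); where author_id has no match in authors, the author columns become NULL. Walk through each book:
  - book 1 (The Iron Gate): author_id=2 -> matches Nelson
  - book 2 (Silent Waters): author_id=NULL, no match -> kept with NULL
  - book 3 (The Blue Door): author_id=3 -> matches Carter
  - book 4 (Distant Shores): author_id=3 -> matches Carter
  - book 5 (Northern Lights): author_id=2 -> matches Nelson
All 5 rows appear; 1 has NULL author.

SQL:
SELECT a.title, b.name AS author
FROM books a
LEFT JOIN authors b ON a.author_id = b.id

Result:
title           | author
----------------+-------
The Iron Gate   | Nelson
Silent Waters   | NULL  
The Blue Door   | Carter
Distant Shores  | Carter
Northern Lights | Nelson


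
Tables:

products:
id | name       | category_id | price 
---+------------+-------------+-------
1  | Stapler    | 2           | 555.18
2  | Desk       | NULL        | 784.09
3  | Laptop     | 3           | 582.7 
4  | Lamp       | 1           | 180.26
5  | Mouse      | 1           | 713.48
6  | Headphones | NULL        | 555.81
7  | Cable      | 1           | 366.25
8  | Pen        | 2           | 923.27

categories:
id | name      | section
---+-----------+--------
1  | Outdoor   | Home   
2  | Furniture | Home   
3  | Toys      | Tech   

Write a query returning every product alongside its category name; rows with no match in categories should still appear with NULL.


LEFT JOIN keeps every row from products (the left table); where category_id has no match in categories, the category columns become NULL. Walk through each product:
  - product 1 (Stapler): category_id=2 -> matches Furniture
  - product 2 (Desk): category_id=NULL, no match -> kept with NULL
  - product 3 (Laptop): category_id=3 -> matches Toys
  - product 4 (Lamp): category_id=1 -> matches Outdoor
  - product 5 (Mouse): category_id=1 -> matches Outdoor
  - product 6 (Headphones): category_id=NULL, no match -> kept with NULL
  - product 7 (Cable): category_id=1 -> matches Outdoor
  - product 8 (Pen): category_id=2 -> matches Furniture
All 8 rows appear; 2 have NULL category.

SQL:
SELECT a.name, b.name AS category
FROM products a
LEFT JOIN categories b ON a.category_id = b.id

Result:
name       | category 
-----------+----------
Stapler    | Furniture
Desk       | NULL     
Laptop     | Toys     
Lamp       | Outdoor  
Mouse      | Outdoor  
Headphones | NULL     
Cable      | Outdoor  
Pen        | Furniture


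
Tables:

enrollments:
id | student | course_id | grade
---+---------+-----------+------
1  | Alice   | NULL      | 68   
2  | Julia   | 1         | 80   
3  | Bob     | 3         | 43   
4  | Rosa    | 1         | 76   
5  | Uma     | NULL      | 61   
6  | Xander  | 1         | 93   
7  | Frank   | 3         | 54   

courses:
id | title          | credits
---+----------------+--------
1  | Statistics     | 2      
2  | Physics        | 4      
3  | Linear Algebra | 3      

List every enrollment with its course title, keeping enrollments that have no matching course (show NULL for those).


LEFT JOIN keeps every row from enrollments (the left table); where course_id has no match in courses, the course columns become NULL. Walk through each enrollment:
  - enrollment 1 (Alice): course_id=NULL, no match -> kept with NULL
  - enrollment 2 (Julia): course_id=1 -> matches Statistics
  - enrollment 3 (Bob): course_id=3 -> matches Linear Algebra
  - enrollment 4 (Rosa): course_id=1 -> matches Statistics
  - enrollment 5 (Uma): course_id=NULL, no match -> kept with NULL
  - enrollment 6 (Xander): course_id=1 -> matches Statistics
  - enrollment 7 (Frank): course_id=3 -> matches Linear Algebra
All 7 rows appear; 2 have NULL course.

SQL:
SELECT a.student, b.title AS course
FROM enrollments a
LEFT JOIN courses b ON a.course_id = b.id

Result:
student | course        
--------+---------------
Alice   | NULL          
Julia   | Statistics    
Bob     | Linear Algebra
Rosa    | Statistics    
Uma     | NULL          
Xander  | Statistics    
Frank   | Linear Algebra


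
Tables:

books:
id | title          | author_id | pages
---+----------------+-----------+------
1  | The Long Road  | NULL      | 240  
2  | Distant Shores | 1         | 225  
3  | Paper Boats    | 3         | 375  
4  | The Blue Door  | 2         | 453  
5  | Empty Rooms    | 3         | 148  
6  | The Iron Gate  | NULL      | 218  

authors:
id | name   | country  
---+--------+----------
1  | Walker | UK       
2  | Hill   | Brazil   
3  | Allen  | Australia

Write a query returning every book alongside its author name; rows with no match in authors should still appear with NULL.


LEFT JOIN keeps every row from books (the left table); where author_id has no match in authors, the author columns become NULL. Walk through each book:
  - book 1 (The Long Road): author_id=NULL, no match -> kept with NULL
  - book 2 (Distant Shores): author_id=1 -> matches Walker
  - book 3 (Paper Boats): author_id=3 -> matches Allen
  - book 4 (The Blue Door): author_id=2 -> matches Hill
  - book 5 (Empty Rooms): author_id=3 -> matches Allen
  - book 6 (The Iron Gate): author_id=NULL, no match -> kept with NULL
All 6 rows appear; 2 have NULL author.

SQL:
SELECT a.title, b.name AS author
FROM books a
LEFT JOIN authors b ON a.author_id = b.id

Result:
title          | author
---------------+-------
The Long Road  | NULL  
Distant Shores | Walker
Paper Boats    | Allen 
The Blue Door  | Hill  
Empty Rooms    | Allen 
The Iron Gate  | NULL  


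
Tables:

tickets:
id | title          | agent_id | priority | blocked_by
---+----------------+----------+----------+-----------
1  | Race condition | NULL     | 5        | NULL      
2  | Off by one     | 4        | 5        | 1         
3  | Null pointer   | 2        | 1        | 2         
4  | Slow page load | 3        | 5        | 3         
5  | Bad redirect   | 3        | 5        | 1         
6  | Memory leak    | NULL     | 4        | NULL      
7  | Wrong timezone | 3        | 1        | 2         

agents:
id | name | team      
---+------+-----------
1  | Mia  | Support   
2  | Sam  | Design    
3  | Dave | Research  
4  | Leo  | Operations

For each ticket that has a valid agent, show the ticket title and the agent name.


INNER JOIN keeps only tickets rows whose agent_id matches an id in agents. Walk through each ticket:
  - ticket 1 (Race condition): agent_id=NULL, no match -> dropped
  - ticket 2 (Off by one): agent_id=4 -> matches Leo
  - ticket 3 (Null pointer): agent_id=2 -> matches Sam
  - ticket 4 (Slow page load): agent_id=3 -> matches Dave
  - ticket 5 (Bad redirect): agent_id=3 -> matches Dave
  - ticket 6 (Memory leak): agent_id=NULL, no match -> dropped
  - ticket 7 (Wrong timezone): agent_id=3 -> matches Dave
So 2 of 7 rows are dropped.

SQL:
SELECT a.title, b.name AS agent
FROM tickets a
INNER JOIN agents b ON a.agent_id = b.id

Result:
title          | agent
---------------+------
Off by one     | Leo  
Null pointer   | Sam  
Slow page load | Dave 
Bad redirect   | Dave 
Wrong timezone | Dave 


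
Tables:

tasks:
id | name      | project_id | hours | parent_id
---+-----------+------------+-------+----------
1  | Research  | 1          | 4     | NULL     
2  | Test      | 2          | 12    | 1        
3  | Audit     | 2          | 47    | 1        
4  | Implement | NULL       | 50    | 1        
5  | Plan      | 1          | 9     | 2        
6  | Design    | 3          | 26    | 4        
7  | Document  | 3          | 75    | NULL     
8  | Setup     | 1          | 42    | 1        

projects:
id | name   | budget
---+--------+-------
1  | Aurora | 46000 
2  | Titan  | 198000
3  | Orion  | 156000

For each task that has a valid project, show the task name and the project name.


INNER JOIN keeps only tasks rows whose project_id matches an id in projects. Walk through each task:
  - task 1 (Research): project_id=1 -> matches Aurora
  - task 2 (Test): project_id=2 -> matches Titan
  - task 3 (Audit): project_id=2 -> matches Titan
  - task 4 (Implement): project_id=NULL, no match -> dropped
  - task 5 (Plan): project_id=1 -> matches Aurora
  - task 6 (Design): project_id=3 -> matches Orion
  - task 7 (Document): project_id=3 -> matches Orion
  - task 8 (Setup): project_id=1 -> matches Aurora
So 1 of 8 rows is dropped.

SQL:
SELECT a.name, b.name AS project
FROM tasks a
INNER JOIN projects b ON a.project_id = b.id

Result:
name     | project
---------+--------
Research | Aurora 
Test     | Titan  
Audit    | Titan  
Plan     | Aurora 
Design   | Orion  
Document | Orion  
Setup    | Aurora 


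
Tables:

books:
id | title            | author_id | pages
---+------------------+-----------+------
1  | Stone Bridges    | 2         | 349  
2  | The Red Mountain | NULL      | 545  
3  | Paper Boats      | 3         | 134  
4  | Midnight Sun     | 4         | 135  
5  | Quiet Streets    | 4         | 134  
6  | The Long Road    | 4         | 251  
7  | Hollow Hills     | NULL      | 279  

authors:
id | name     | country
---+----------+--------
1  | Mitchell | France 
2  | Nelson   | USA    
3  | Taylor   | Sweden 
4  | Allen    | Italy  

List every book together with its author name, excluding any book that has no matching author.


INNER JOIN keeps only books rows whose author_id matches an id in authors. Walk through each book:
  - book 1 (Stone Bridges): author_id=2 -> matches Nelson
  - book 2 (The Red Mountain): author_id=NULL, no match -> dropped
  - book 3 (Paper Boats): author_id=3 -> matches Taylor
  - book 4 (Midnight Sun): author_id=4 -> matches Allen
  - book 5 (Quiet Streets): author_id=4 -> matches Allen
  - book 6 (The Long Road): author_id=4 -> matches Allen
  - book 7 (Hollow Hills): author_id=NULL, no match -> dropped
So 2 of 7 rows are dropped.

SQL:
SELECT a.title, b.name AS author
FROM books a
INNER JOIN authors b ON a.author_id = b.id

Result:
title         | author
--------------+-------
Stone Bridges | Nelson
Paper Boats   | Taylor
Midnight Sun  | Allen 
Quiet Streets | Allen 
The Long Road | Allen 


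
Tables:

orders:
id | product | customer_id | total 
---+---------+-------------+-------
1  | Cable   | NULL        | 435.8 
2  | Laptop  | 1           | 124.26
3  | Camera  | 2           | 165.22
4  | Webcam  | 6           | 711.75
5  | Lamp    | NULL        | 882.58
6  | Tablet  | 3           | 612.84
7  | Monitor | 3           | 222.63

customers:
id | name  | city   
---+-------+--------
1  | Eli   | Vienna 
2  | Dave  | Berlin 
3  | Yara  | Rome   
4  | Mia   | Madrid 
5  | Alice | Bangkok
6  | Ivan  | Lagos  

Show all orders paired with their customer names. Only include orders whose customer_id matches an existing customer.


INNER JOIN keeps only orders rows whose customer_id matches an id in customers. Walk through each order:
  - order 1 (Cable): customer_id=NULL, no match -> dropped
  - order 2 (Laptop): customer_id=1 -> matches Eli
  - order 3 (Camera): customer_id=2 -> matches Dave
  - order 4 (Webcam): customer_id=6 -> matches Ivan
  - order 5 (Lamp): customer_id=NULL, no match -> dropped
  - order 6 (Tablet): customer_id=3 -> matches Yara
  - order 7 (Monitor): customer_id=3 -> matches Yara
So 2 of 7 rows are dropped.

SQL:
SELECT a.product, b.name AS customer
FROM orders a
INNER JOIN customers b ON a.customer_id = b.id

Result:
product | customer
--------+---------
Laptop  | Eli     
Camera  | Dave    
Webcam  | Ivan    
Tablet  | Yara    
Monitor | Yara    


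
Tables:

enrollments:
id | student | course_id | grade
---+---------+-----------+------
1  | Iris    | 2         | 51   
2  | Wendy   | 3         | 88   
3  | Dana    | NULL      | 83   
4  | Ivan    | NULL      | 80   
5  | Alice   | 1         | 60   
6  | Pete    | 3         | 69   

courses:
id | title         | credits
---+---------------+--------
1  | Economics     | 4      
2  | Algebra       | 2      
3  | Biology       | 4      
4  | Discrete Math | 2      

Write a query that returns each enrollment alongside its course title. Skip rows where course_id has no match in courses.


INNER JOIN keeps only enrollments rows whose course_id matches an id in courses. Walk through each enrollment:
  - enrollment 1 (Iris): course_id=2 -> matches Algebra
  - enrollment 2 (Wendy): course_id=3 -> matches Biology
  - enrollment 3 (Dana): course_id=NULL, no match -> dropped
  - enrollment 4 (Ivan): course_id=NULL, no match -> dropped
  - enrollment 5 (Alice): course_id=1 -> matches Economics
  - enrollment 6 (Pete): course_id=3 -> matches Biology
So 2 of 6 rows are dropped.

SQL:
SELECT a.student, b.title AS course
FROM enrollments a
INNER JOIN courses b ON a.course_id = b.id

Result:
student | course   
--------+----------
Iris    | Algebra  
Wendy   | Biology  
Alice   | Economics
Pete    | Biology  


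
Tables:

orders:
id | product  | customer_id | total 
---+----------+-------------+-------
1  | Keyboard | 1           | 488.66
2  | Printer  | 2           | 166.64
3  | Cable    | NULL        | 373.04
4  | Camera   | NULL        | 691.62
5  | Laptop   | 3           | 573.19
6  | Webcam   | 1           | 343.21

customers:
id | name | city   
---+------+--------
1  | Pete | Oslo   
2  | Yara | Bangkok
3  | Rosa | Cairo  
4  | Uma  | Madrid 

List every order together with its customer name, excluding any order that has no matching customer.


INNER JOIN keeps only orders rows whose customer_id matches an id in customers. Walk through each order:
  - order 1 (Keyboard): customer_id=1 -> matches Pete
  - order 2 (Printer): customer_id=2 -> matches Yara
  - order 3 (Cable): customer_id=NULL, no match -> dropped
  - order 4 (Camera): customer_id=NULL, no match -> dropped
  - order 5 (Laptop): customer_id=3 -> matches Rosa
  - order 6 (Webcam): customer_id=1 -> matches Pete
So 2 of 6 rows are dropped.

SQL:
SELECT a.product, b.name AS customer
FROM orders a
INNER JOIN customers b ON a.customer_id = b.id

Result:
product  | customer
---------+---------
Keyboard | Pete    
Printer  | Yara    
Laptop   | Rosa    
Webcam   | Pete    


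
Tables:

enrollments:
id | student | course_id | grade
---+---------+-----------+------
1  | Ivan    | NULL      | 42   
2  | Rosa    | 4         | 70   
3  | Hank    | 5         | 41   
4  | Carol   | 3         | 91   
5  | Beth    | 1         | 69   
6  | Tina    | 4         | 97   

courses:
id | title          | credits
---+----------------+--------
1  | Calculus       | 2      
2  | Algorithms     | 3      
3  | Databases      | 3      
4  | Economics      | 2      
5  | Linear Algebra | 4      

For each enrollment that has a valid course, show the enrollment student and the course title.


INNER JOIN keeps only enrollments rows whose course_id matches an id in courses. Walk through each enrollment:
  - enrollment 1 (Ivan): course_id=NULL, no match -> dropped
  - enrollment 2 (Rosa): course_id=4 -> matches Economics
  - enrollment 3 (Hank): course_id=5 -> matches Linear Algebra
  - enrollment 4 (Carol): course_id=3 -> matches Databases
  - enrollment 5 (Beth): course_id=1 -> matches Calculus
  - enrollment 6 (Tina): course_id=4 -> matches Economics
So 1 of 6 rows is dropped.

SQL:
SELECT a.student, b.title AS course
FROM enrollments a
INNER JOIN courses b ON a.course_id = b.id

Result:
student | course        
--------+---------------
Rosa    | Economics     
Hank    | Linear Algebra
Carol   | Databases     
Beth    | Calculus      
Tina    | Economics     


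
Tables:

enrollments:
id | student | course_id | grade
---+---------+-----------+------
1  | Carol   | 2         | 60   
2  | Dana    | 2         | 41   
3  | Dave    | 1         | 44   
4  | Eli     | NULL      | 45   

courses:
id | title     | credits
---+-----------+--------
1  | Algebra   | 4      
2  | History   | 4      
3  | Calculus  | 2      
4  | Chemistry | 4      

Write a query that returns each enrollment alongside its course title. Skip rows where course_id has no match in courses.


INNER JOIN keeps only enrollments rows whose course_id matches an id in courses. Walk through each enrollment:
  - enrollment 1 (Carol): course_id=2 -> matches History
  - enrollment 2 (Dana): course_id=2 -> matches History
  - enrollment 3 (Dave): course_id=1 -> matches Algebra
  - enrollment 4 (Eli): course_id=NULL, no match -> dropped
So 1 of 4 rows is dropped.

SQL:
SELECT a.student, b.title AS course
FROM enrollments a
INNER JOIN courses b ON a.course_id = b.id

Result:
student | course 
--------+--------
Carol   | History
Dana    | History
Dave    | Algebra


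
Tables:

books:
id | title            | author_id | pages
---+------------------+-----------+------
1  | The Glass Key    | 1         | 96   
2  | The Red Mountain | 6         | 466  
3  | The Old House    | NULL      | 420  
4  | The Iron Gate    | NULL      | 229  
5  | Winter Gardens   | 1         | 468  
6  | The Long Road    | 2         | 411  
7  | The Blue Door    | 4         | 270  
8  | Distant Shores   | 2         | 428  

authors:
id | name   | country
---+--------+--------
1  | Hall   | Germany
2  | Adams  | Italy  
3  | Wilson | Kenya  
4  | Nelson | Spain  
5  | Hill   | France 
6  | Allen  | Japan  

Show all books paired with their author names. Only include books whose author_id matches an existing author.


INNER JOIN keeps only books rows whose author_id matches an id in authors. Walk through each book:
  - book 1 (The Glass Key): author_id=1 -> matches Hall
  - book 2 (The Red Mountain): author_id=6 -> matches Allen
  - book 3 (The Old House): author_id=NULL, no match -> dropped
  - book 4 (The Iron Gate): author_id=NULL, no match -> dropped
  - book 5 (Winter Gardens): author_id=1 -> matches Hall
  - book 6 (The Long Road): author_id=2 -> matches Adams
  - book 7 (The Blue Door): author_id=4 -> matches Nelson
  - book 8 (Distant Shores): author_id=2 -> matches Adams
So 2 of 8 rows are dropped.

SQL:
SELECT a.title, b.name AS author
FROM books a
INNER JOIN authors b ON a.author_id = b.id

Result:
title            | author
-----------------+-------
The Glass Key    | Hall  
The Red Mountain | Allen 
Winter Gardens   | Hall  
The Long Road    | Adams 
The Blue Door    | Nelson
Distant Shores   | Adams 
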